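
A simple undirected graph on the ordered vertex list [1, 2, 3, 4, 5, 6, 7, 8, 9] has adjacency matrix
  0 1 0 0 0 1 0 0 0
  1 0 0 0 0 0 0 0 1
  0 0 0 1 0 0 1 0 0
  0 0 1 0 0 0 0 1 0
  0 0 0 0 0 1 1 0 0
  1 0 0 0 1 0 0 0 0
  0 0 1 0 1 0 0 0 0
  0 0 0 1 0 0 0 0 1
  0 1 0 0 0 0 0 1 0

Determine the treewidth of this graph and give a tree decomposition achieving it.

Treewidth 2.
Bags: B1 = {3, 4, 7}  B2 = {4, 7, 8}  B3 = {7, 8, 9}  B4 = {2, 7, 9}  B5 = {1, 2, 7}  B6 = {1, 6, 7}  B7 = {5, 6, 7}
Tree: B1–B2, B2–B3, B3–B4, B4–B5, B5–B6, B6–B7

Every bag has size at most 3, so the width is 3 − 1 = 2 and tw(G) ≤ 2. For the lower bound, G contains the cycle 7–3–4–8–9–2–1–6–5–7, so G is not a forest; only forests have treewidth ≤ 1, hence tw(G) ≥ 2. Hence tw(G) = 2 exactly.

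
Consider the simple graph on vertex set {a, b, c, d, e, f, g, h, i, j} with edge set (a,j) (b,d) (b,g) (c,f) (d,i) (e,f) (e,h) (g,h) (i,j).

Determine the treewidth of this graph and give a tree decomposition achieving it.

Treewidth 1.
Bags: B1 = {a, j}  B2 = {i, j}  B3 = {d, i}  B4 = {b, d}  B5 = {b, g}  B6 = {g, h}  B7 = {e, h}  B8 = {e, f}  B9 = {c, f}
Tree: B1–B2, B2–B3, B3–B4, B4–B5, B5–B6, B6–B7, B7–B8, B8–B9

Every bag has size at most 2, so the width is 2 − 1 = 1 and tw(G) ≤ 1. Any graph with an edge has treewidth ≥ 1, and G has the edge a–j. The upper and lower bounds meet at 1, so that is the treewidth.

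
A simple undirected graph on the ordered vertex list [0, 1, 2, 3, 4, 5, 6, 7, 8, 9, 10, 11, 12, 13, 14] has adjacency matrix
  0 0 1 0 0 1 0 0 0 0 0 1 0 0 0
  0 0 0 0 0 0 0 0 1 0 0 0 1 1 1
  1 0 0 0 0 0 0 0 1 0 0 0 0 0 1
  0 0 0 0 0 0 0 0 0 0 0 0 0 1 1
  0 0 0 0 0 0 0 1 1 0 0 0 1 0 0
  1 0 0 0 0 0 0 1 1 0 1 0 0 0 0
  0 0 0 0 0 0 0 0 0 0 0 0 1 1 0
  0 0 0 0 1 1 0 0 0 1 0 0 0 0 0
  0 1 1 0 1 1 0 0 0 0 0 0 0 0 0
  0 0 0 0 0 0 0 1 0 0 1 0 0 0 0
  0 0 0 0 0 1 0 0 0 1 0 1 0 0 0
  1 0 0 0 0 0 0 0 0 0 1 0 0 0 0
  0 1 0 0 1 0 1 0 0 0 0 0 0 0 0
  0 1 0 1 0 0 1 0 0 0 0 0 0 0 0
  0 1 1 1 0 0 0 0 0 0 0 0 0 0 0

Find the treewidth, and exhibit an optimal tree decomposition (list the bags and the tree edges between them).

The largest bag has 4 vertices, giving width 3; this decomposition certifies tw(G) ≤ 3. For the lower bound: the 4 vertex sets {9,10,11}, {7}, {5}, {0,2,4,8} are disjoint, each induces a connected subgraph, and every pair is joined by at least one edge of G. Contracting each set to a single vertex therefore yields K_{4} as a minor, and since treewidth is minor-monotone, tw(G) ≥ tw(K_{4}) = 3. Hence tw(G) = 3 exactly.

Treewidth 3.
One such decomposition:
Bags: B1 = {7, 9, 10, 11}  B2 = {5, 7, 10, 11}  B3 = {0, 5, 7, 11}  B4 = {0, 4, 5, 7}  B5 = {0, 4, 5, 8}  B6 = {0, 2, 4, 8}  B7 = {2, 4, 8, 12}  B8 = {1, 2, 8, 12}  B9 = {1, 2, 12, 14}  B10 = {1, 6, 12, 14}  B11 = {1, 6, 13, 14}  B12 = {3, 6, 13, 14}
Tree: B1–B2, B2–B3, B3–B4, B4–B5, B5–B6, B6–B7, B7–B8, B8–B9, B9–B10, B10–B11, B11–B12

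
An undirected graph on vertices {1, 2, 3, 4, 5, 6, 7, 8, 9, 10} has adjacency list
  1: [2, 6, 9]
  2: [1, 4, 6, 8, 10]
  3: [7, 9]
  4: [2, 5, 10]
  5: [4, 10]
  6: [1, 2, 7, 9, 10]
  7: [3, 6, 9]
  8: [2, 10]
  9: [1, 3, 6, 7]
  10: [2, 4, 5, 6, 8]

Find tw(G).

A width-2 tree decomposition is:
Bags: B1 = {1, 2, 6}  B2 = {2, 6, 10}  B3 = {1, 6, 9}  B4 = {2, 4, 10}  B5 = {4, 5, 10}  B6 = {2, 8, 10}  B7 = {6, 7, 9}  B8 = {3, 7, 9}
Tree: B1–B2, B1–B3, B2–B4, B4–B5, B4–B6, B3–B7, B7–B8
Every bag has size at most 3, so the width is 3 − 1 = 2 and tw(G) ≤ 2. Conversely, {1, 2, 6} is a clique of size 3, and the vertices of any clique must share a bag in every tree decomposition; so some bag has ≥ 3 vertices and tw(G) ≥ 2. Therefore the treewidth is 2.

2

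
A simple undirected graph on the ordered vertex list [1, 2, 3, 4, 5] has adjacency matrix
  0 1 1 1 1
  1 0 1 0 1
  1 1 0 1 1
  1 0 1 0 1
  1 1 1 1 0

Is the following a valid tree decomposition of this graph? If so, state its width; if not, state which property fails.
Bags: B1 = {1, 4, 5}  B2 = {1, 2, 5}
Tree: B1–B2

A tree decomposition must satisfy three properties: every vertex lies in some bag; for every edge, both endpoints lie together in some bag; and for every vertex, the bags containing it form a connected subtree. Here vertex 3 appears in no bag, so the decomposition is invalid.

No — vertex 3 appears in no bag.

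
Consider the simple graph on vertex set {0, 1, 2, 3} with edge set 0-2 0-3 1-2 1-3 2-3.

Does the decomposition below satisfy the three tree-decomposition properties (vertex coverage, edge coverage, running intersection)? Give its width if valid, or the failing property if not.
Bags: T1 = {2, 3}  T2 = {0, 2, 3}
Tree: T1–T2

A tree decomposition must satisfy three properties: every vertex lies in some bag; for every edge, both endpoints lie together in some bag; and for every vertex, the bags containing it form a connected subtree. Here vertex 1 appears in no bag, so the decomposition is invalid.

No — vertex 1 appears in no bag.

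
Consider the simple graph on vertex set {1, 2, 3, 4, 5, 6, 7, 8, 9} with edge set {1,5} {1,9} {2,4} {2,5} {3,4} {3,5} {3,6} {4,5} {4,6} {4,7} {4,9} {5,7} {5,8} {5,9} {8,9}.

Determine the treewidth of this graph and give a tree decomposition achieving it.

The largest bag has 3 vertices, giving width 2; this decomposition certifies tw(G) ≤ 2. On the other hand G contains the 3-clique {5, 8, 9}. A clique must lie in a single bag of any decomposition, so no decomposition can have width below 2. The upper and lower bounds meet at 2, so that is the treewidth.

Treewidth 2.
One such decomposition:
Bags: B1 = {4, 5, 9}  B2 = {3, 4, 5}  B3 = {2, 4, 5}  B4 = {4, 5, 7}  B5 = {5, 8, 9}  B6 = {1, 5, 9}  B7 = {3, 4, 6}
Tree: B1–B2, B2–B3, B1–B4, B1–B5, B5–B6, B2–B7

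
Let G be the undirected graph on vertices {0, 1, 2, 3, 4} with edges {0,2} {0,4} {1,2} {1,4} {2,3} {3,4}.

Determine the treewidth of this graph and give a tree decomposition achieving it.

Each bag holds 3 vertices, so the decomposition has width 2, which upper-bounds the treewidth. The edges 3–2–1–4–3 form a cycle, so G is not a tree and its treewidth is at least 2. The upper and lower bounds meet at 2, so that is the treewidth.

Treewidth 2.
Bags: B1 = {2, 3, 4}  B2 = {1, 2, 4}  B3 = {0, 2, 4}
Tree: B1–B2, B2–B3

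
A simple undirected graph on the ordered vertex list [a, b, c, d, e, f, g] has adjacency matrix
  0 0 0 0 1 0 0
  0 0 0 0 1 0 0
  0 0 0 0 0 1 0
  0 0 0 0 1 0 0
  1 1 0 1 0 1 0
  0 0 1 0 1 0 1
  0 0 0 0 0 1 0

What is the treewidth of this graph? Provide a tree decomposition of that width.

The largest bag has 2 vertices, giving width 1; this decomposition certifies tw(G) ≤ 1. Any graph with an edge has treewidth ≥ 1, and G has the edge e–b. Therefore the treewidth is 1.

Treewidth 1.
Bags: B1 = {b, e}  B2 = {e, f}  B3 = {a, e}  B4 = {d, e}  B5 = {f, g}  B6 = {c, f}
Tree: B1–B2, B1–B3, B3–B4, B2–B5, B2–B6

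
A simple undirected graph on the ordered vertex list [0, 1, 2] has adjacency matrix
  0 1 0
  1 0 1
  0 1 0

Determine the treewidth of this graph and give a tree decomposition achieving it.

Each bag holds 2 vertices, so the decomposition has width 1, which upper-bounds the treewidth. Since G has at least one edge (e.g. 1–0), it is not an edgeless graph, so tw(G) ≥ 1. The upper and lower bounds meet at 1, so that is the treewidth.

Treewidth 1.
Bags: B1 = {0, 1}  B2 = {1, 2}
Tree: B1–B2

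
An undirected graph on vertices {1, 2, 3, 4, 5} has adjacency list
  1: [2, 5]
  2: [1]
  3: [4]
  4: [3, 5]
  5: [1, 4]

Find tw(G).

1

A width-1 tree decomposition is:
Bags: B1 = {3, 4}  B2 = {4, 5}  B3 = {1, 5}  B4 = {1, 2}
Tree: B1–B2, B2–B3, B3–B4
Each bag holds 2 vertices, so the decomposition has width 1, which upper-bounds the treewidth. Any graph with an edge has treewidth ≥ 1, and G has the edge 3–4. Combining the bounds, tw(G) = 1.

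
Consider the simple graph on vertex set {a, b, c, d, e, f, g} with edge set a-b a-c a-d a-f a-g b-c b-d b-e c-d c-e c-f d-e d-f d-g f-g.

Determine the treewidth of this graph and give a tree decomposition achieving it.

Each bag holds 4 vertices, so the decomposition has width 3, which upper-bounds the treewidth. On the other hand G contains the 4-clique {a, d, f, g}. A clique must lie in a single bag of any decomposition, so no decomposition can have width below 3. Hence tw(G) = 3 exactly.

Treewidth 3.
Bags: B1 = {a, c, d, f}  B2 = {a, d, f, g}  B3 = {a, b, c, d}  B4 = {b, c, d, e}
Tree: B1–B2, B1–B3, B3–B4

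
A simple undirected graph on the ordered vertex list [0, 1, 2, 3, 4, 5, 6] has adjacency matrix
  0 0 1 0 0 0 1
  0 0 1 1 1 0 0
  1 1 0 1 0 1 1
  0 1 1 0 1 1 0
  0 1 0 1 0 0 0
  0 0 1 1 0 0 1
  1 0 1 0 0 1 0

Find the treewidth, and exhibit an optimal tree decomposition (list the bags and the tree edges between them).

Treewidth 2.
One optimal decomposition is:
Bags: B1 = {2, 3, 5}  B2 = {2, 5, 6}  B3 = {0, 2, 6}  B4 = {1, 2, 3}  B5 = {1, 3, 4}
Tree: B1–B2, B2–B3, B1–B4, B4–B5

Every bag has size at most 3, so the width is 3 − 1 = 2 and tw(G) ≤ 2. On the other hand G contains the 3-clique {0, 2, 6}. A clique must lie in a single bag of any decomposition, so no decomposition can have width below 2. Combining the bounds, tw(G) = 2.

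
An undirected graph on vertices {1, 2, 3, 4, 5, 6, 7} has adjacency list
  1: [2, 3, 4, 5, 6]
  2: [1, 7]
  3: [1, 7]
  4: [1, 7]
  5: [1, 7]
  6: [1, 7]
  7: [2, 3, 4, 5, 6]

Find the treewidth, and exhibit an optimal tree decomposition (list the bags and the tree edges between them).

Treewidth 2.
Bags: B1 = {1, 5, 7}  B2 = {1, 6, 7}  B3 = {1, 3, 7}  B4 = {1, 2, 7}  B5 = {1, 4, 7}
Tree: B1–B2, B2–B3, B3–B4, B4–B5

Each bag holds 3 vertices, so the decomposition has width 2, which upper-bounds the treewidth. Since 7–5–1–6–7 is a cycle in G, G is not acyclic. Forests are exactly the graphs of treewidth ≤ 1, so tw(G) ≥ 2. Combining the bounds, tw(G) = 2.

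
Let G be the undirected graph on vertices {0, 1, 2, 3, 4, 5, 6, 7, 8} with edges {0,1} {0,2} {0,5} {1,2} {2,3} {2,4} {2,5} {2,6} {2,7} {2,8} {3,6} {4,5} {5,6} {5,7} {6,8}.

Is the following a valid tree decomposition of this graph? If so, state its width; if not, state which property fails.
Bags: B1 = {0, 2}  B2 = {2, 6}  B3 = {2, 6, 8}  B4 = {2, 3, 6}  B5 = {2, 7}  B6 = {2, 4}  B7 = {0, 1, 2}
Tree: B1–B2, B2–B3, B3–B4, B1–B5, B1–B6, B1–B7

No — vertex 5 appears in no bag.

A tree decomposition must satisfy three properties: every vertex lies in some bag; for every edge, both endpoints lie together in some bag; and for every vertex, the bags containing it form a connected subtree. Here vertex 5 appears in no bag, so the decomposition is invalid.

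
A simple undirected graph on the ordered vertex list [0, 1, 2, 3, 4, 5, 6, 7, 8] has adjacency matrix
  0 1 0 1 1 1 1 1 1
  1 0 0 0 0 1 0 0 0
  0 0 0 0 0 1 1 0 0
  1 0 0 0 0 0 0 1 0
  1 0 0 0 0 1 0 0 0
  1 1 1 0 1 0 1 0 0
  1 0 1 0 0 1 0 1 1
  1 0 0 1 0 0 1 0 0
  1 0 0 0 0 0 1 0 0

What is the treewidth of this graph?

2

A width-2 tree decomposition is:
Bags: B1 = {0, 5, 6}  B2 = {0, 6, 7}  B3 = {0, 1, 5}  B4 = {2, 5, 6}  B5 = {0, 6, 8}  B6 = {0, 3, 7}  B7 = {0, 4, 5}
Tree: B1–B2, B1–B3, B1–B4, B1–B5, B2–B6, B1–B7
Every bag has size at most 3, so the width is 3 − 1 = 2 and tw(G) ≤ 2. For the lower bound, the 3 vertices {0, 6, 8} are pairwise adjacent, and any tree decomposition puts a clique entirely inside one bag — forcing width ≥ 2. Therefore the treewidth is 2.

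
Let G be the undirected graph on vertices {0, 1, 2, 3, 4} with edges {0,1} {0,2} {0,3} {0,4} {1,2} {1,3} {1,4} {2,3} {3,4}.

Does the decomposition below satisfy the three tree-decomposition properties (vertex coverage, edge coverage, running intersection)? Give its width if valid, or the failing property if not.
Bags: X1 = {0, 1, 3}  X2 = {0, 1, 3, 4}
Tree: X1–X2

No — vertex 2 appears in no bag.

A tree decomposition must satisfy three properties: every vertex lies in some bag; for every edge, both endpoints lie together in some bag; and for every vertex, the bags containing it form a connected subtree. Here vertex 2 appears in no bag, so the decomposition is invalid.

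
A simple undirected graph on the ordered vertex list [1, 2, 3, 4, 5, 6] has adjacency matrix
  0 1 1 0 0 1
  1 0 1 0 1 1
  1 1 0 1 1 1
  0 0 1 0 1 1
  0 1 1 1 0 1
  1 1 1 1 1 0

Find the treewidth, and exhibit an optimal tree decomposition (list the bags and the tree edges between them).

Treewidth 3.
One such decomposition:
Bags: B1 = {2, 3, 5, 6}  B2 = {3, 4, 5, 6}  B3 = {1, 2, 3, 6}
Tree: B1–B2, B1–B3

Every bag has size at most 4, so the width is 4 − 1 = 3 and tw(G) ≤ 3. Conversely, {1, 2, 3, 6} is a clique of size 4, and the vertices of any clique must share a bag in every tree decomposition; so some bag has ≥ 4 vertices and tw(G) ≥ 3. The upper and lower bounds meet at 3, so that is the treewidth.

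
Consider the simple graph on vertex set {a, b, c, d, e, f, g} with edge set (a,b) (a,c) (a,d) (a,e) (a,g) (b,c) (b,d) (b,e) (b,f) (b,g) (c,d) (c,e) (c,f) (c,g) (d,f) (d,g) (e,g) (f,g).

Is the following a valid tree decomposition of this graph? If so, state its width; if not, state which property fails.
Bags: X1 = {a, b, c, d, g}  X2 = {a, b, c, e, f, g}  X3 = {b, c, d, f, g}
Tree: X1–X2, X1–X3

No — bags containing vertex f are not connected in the tree.

A tree decomposition must satisfy three properties: every vertex lies in some bag; for every edge, both endpoints lie together in some bag; and for every vertex, the bags containing it form a connected subtree. Here bags containing vertex f are not connected in the tree, so the decomposition is invalid.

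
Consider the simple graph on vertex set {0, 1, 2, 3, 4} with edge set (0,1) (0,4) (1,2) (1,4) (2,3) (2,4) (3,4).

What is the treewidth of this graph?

A width-2 tree decomposition is:
Bags: B1 = {1, 2, 4}  B2 = {2, 3, 4}  B3 = {0, 1, 4}
Tree: B1–B2, B1–B3
Every bag has size at most 3, so the width is 3 − 1 = 2 and tw(G) ≤ 2. Conversely, {0, 1, 4} is a clique of size 3, and the vertices of any clique must share a bag in every tree decomposition; so some bag has ≥ 3 vertices and tw(G) ≥ 2. Combining the bounds, tw(G) = 2.

2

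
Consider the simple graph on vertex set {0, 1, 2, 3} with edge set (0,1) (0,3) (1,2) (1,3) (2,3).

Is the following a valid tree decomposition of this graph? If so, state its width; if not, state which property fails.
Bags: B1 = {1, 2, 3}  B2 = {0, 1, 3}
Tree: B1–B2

Every vertex of G appears in some bag (union = {0, 1, 2, 3}); every edge is covered by a bag; and for each vertex v the set of bags containing v is connected in the bag tree. The decomposition is therefore valid. The largest bag has 3 vertices, so the width is 2.

Yes; width 2.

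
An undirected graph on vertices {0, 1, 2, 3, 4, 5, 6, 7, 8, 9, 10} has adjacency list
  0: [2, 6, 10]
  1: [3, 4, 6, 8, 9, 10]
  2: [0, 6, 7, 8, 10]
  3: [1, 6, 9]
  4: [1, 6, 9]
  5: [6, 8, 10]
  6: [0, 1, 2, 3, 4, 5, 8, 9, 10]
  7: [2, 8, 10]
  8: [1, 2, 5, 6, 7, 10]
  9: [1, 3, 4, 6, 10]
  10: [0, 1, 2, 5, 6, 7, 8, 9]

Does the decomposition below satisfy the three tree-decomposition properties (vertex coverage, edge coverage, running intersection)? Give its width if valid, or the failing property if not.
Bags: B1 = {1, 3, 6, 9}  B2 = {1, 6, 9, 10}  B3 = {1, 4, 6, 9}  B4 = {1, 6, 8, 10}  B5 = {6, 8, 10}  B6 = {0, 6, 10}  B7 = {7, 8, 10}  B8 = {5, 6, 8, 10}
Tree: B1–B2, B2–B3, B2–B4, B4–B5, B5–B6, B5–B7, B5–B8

A tree decomposition must satisfy three properties: every vertex lies in some bag; for every edge, both endpoints lie together in some bag; and for every vertex, the bags containing it form a connected subtree. Here vertex 2 appears in no bag, so the decomposition is invalid.

No — vertex 2 appears in no bag.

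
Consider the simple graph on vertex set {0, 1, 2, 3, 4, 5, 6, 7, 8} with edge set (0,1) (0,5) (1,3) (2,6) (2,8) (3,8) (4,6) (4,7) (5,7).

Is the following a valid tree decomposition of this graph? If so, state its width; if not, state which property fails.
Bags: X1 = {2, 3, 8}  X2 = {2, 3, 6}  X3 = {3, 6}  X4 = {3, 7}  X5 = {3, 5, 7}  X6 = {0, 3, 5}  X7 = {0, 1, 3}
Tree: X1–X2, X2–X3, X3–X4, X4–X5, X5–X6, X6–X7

A tree decomposition must satisfy three properties: every vertex lies in some bag; for every edge, both endpoints lie together in some bag; and for every vertex, the bags containing it form a connected subtree. Here vertex 4 appears in no bag, so the decomposition is invalid.

No — vertex 4 appears in no bag.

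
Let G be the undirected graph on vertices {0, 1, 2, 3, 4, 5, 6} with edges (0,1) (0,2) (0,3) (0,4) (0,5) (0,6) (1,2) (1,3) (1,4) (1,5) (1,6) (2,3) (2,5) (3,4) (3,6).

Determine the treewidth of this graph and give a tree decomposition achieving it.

The largest bag has 4 vertices, giving width 3; this decomposition certifies tw(G) ≤ 3. On the other hand G contains the 4-clique {0, 1, 2, 3}. A clique must lie in a single bag of any decomposition, so no decomposition can have width below 3. Hence tw(G) = 3 exactly.

Treewidth 3.
Bags: B1 = {0, 1, 3, 6}  B2 = {0, 1, 2, 3}  B3 = {0, 1, 2, 5}  B4 = {0, 1, 3, 4}
Tree: B1–B2, B2–B3, B2–B4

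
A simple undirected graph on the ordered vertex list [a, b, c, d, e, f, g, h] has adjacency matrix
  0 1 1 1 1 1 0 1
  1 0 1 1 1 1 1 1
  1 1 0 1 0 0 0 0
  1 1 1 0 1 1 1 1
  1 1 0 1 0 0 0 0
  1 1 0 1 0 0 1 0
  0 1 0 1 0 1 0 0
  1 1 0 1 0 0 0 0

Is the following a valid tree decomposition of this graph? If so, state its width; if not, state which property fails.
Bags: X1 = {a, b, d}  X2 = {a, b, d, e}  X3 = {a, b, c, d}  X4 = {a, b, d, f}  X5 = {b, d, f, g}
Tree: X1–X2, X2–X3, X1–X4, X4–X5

No — vertex h appears in no bag.

A tree decomposition must satisfy three properties: every vertex lies in some bag; for every edge, both endpoints lie together in some bag; and for every vertex, the bags containing it form a connected subtree. Here vertex h appears in no bag, so the decomposition is invalid.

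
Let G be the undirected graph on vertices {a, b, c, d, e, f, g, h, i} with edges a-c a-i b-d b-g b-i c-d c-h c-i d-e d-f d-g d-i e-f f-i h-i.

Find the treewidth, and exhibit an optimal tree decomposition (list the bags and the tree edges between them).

Treewidth 2.
One such decomposition:
Bags: B1 = {b, d, i}  B2 = {d, f, i}  B3 = {c, d, i}  B4 = {d, e, f}  B5 = {b, d, g}  B6 = {a, c, i}  B7 = {c, h, i}
Tree: B1–B2, B1–B3, B2–B4, B1–B5, B3–B6, B6–B7

Each bag holds 3 vertices, so the decomposition has width 2, which upper-bounds the treewidth. Conversely, {b, d, g} is a clique of size 3, and the vertices of any clique must share a bag in every tree decomposition; so some bag has ≥ 3 vertices and tw(G) ≥ 2. Combining the bounds, tw(G) = 2.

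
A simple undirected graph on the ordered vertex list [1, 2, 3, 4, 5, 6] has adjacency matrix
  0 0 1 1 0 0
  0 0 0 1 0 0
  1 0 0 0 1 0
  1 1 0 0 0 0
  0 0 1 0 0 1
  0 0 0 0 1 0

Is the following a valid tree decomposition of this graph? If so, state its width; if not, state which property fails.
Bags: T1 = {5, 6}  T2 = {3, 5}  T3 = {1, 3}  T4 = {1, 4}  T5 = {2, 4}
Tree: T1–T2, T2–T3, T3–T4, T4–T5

Every vertex of G appears in some bag (union = {1, 2, 3, 4, 5, 6}); every edge is covered by a bag; and for each vertex v the set of bags containing v is connected in the bag tree. The decomposition is therefore valid. The largest bag has 2 vertices, so the width is 1.

Yes; width 1.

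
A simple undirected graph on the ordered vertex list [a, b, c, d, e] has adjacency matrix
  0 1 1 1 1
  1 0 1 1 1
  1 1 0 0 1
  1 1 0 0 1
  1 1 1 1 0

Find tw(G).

A width-3 tree decomposition is:
Bags: B1 = {a, b, c, e}  B2 = {a, b, d, e}
Tree: B1–B2
Every bag has size at most 4, so the width is 4 − 1 = 3 and tw(G) ≤ 3. For the lower bound, the 4 vertices {a, b, d, e} are pairwise adjacent, and any tree decomposition puts a clique entirely inside one bag — forcing width ≥ 3. Therefore the treewidth is 3.

3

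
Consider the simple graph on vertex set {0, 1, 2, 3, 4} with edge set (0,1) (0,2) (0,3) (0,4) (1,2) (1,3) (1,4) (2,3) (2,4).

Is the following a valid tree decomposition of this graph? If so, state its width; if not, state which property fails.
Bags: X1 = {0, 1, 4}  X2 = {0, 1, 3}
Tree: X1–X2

No — vertex 2 appears in no bag.

A tree decomposition must satisfy three properties: every vertex lies in some bag; for every edge, both endpoints lie together in some bag; and for every vertex, the bags containing it form a connected subtree. Here vertex 2 appears in no bag, so the decomposition is invalid.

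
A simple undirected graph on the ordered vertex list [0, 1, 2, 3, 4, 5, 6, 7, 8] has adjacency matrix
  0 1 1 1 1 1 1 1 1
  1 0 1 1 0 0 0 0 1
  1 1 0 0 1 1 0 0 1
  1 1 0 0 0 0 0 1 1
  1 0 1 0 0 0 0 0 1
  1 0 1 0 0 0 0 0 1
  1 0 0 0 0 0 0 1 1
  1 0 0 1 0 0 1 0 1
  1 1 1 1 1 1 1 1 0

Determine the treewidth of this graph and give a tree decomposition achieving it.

The largest bag has 4 vertices, giving width 3; this decomposition certifies tw(G) ≤ 3. For the lower bound, the 4 vertices {0, 1, 2, 8} are pairwise adjacent, and any tree decomposition puts a clique entirely inside one bag — forcing width ≥ 3. Therefore the treewidth is 3.

Treewidth 3.
Bags: B1 = {0, 1, 3, 8}  B2 = {0, 1, 2, 8}  B3 = {0, 2, 4, 8}  B4 = {0, 3, 7, 8}  B5 = {0, 6, 7, 8}  B6 = {0, 2, 5, 8}
Tree: B1–B2, B2–B3, B1–B4, B4–B5, B3–B6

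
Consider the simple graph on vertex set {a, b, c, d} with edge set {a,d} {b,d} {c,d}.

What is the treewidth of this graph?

A width-1 tree decomposition is:
Bags: B1 = {b, d}  B2 = {a, d}  B3 = {c, d}
Tree: B1–B2, B1–B3
The largest bag has 2 vertices, giving width 1; this decomposition certifies tw(G) ≤ 1. G has an edge, so its treewidth is at least 1. The upper and lower bounds meet at 1, so that is the treewidth.

1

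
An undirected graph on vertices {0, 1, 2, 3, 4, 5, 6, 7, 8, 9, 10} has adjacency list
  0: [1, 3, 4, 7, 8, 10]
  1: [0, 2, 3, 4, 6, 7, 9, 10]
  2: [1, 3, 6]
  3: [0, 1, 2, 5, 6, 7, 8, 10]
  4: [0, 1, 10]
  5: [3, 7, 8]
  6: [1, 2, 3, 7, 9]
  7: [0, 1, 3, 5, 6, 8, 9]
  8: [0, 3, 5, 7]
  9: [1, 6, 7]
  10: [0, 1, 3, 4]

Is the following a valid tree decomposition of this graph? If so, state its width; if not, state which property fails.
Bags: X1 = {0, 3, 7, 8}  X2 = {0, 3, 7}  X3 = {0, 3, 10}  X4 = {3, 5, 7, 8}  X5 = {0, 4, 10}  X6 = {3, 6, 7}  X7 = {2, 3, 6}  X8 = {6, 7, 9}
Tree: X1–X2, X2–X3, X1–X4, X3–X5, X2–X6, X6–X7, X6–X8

A tree decomposition must satisfy three properties: every vertex lies in some bag; for every edge, both endpoints lie together in some bag; and for every vertex, the bags containing it form a connected subtree. Here vertex 1 appears in no bag, so the decomposition is invalid.

No — vertex 1 appears in no bag.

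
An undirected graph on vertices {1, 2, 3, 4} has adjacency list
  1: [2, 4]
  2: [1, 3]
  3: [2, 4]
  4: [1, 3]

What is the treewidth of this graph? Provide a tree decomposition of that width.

Each bag holds 3 vertices, so the decomposition has width 2, which upper-bounds the treewidth. For the lower bound, G contains the cycle 3–4–1–2–3, so G is not a forest; only forests have treewidth ≤ 1, hence tw(G) ≥ 2. Hence tw(G) = 2 exactly.

Treewidth 2.
One optimal decomposition is:
Bags: B1 = {1, 3, 4}  B2 = {1, 2, 3}
Tree: B1–B2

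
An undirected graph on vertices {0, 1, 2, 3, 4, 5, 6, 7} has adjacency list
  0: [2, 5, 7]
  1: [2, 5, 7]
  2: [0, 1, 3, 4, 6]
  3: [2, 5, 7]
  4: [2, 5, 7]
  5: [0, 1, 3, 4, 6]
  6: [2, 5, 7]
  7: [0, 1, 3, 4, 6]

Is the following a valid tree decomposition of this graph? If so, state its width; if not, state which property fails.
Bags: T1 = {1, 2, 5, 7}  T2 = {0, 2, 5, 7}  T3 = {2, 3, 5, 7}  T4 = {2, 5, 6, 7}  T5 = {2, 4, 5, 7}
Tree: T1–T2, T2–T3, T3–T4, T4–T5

Checking the three conditions: (i) the bags cover all of {0, 1, 2, 3, 4, 5, 6, 7}; (ii) for each edge, some bag contains both endpoints; (iii) the bags containing any fixed vertex form a subtree. All hold, so the decomposition is valid with width 4 − 1 = 3.

Yes; width 3.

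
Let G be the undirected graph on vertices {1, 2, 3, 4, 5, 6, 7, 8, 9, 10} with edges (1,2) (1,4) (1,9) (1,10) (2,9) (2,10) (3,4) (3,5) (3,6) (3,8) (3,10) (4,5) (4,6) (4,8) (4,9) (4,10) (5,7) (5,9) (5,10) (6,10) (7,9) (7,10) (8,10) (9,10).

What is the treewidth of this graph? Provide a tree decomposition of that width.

Treewidth 3.
One such decomposition:
Bags: B1 = {3, 4, 8, 10}  B2 = {3, 4, 6, 10}  B3 = {3, 4, 5, 10}  B4 = {4, 5, 9, 10}  B5 = {1, 4, 9, 10}  B6 = {5, 7, 9, 10}  B7 = {1, 2, 9, 10}
Tree: B1–B2, B1–B3, B3–B4, B4–B5, B4–B6, B5–B7

Every bag has size at most 4, so the width is 4 − 1 = 3 and tw(G) ≤ 3. For the lower bound, the 4 vertices {1, 2, 9, 10} are pairwise adjacent, and any tree decomposition puts a clique entirely inside one bag — forcing width ≥ 3. Hence tw(G) = 3 exactly.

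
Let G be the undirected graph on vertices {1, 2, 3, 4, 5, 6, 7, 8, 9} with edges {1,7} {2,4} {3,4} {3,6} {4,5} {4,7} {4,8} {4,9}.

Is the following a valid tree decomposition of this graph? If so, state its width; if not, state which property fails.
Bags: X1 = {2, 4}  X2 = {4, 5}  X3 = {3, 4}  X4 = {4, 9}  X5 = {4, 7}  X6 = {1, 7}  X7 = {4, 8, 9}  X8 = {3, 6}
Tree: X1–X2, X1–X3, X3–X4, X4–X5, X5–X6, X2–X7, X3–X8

No — bags containing vertex 9 are not connected in the tree.

A tree decomposition must satisfy three properties: every vertex lies in some bag; for every edge, both endpoints lie together in some bag; and for every vertex, the bags containing it form a connected subtree. Here bags containing vertex 9 are not connected in the tree, so the decomposition is invalid.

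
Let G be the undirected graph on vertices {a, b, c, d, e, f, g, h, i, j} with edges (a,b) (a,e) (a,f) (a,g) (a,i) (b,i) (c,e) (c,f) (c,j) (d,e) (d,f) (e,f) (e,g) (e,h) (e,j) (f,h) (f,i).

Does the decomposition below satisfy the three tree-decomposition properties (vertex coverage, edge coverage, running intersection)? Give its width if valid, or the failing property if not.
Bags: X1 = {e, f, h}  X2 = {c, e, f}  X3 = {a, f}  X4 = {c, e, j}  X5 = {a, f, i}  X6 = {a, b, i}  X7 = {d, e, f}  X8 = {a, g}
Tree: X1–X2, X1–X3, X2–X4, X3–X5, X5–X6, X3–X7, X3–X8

A tree decomposition must satisfy three properties: every vertex lies in some bag; for every edge, both endpoints lie together in some bag; and for every vertex, the bags containing it form a connected subtree. Here edge (e,a) lies in no bag, so the decomposition is invalid.

No — edge (e,a) lies in no bag.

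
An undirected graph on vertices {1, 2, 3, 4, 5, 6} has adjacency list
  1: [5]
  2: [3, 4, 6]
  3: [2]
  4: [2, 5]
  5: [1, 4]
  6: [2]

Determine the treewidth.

1

A width-1 tree decomposition is:
Bags: B1 = {1, 5}  B2 = {4, 5}  B3 = {2, 4}  B4 = {2, 6}  B5 = {2, 3}
Tree: B1–B2, B2–B3, B3–B4, B4–B5
Every bag has size at most 2, so the width is 2 − 1 = 1 and tw(G) ≤ 1. Any graph with an edge has treewidth ≥ 1, and G has the edge 1–5. Therefore the treewidth is 1.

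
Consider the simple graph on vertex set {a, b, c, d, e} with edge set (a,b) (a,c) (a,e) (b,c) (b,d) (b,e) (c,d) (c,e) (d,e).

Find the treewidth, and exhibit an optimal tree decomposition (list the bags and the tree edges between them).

Treewidth 3.
Bags: B1 = {b, c, d, e}  B2 = {a, b, c, e}
Tree: B1–B2

The largest bag has 4 vertices, giving width 3; this decomposition certifies tw(G) ≤ 3. For the lower bound, the 4 vertices {b, c, d, e} are pairwise adjacent, and any tree decomposition puts a clique entirely inside one bag — forcing width ≥ 3. The upper and lower bounds meet at 3, so that is the treewidth.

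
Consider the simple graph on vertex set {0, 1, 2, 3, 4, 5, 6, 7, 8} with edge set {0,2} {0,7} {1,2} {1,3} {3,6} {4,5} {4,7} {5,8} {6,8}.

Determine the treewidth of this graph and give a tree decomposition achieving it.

Treewidth 2.
One such decomposition:
Bags: B1 = {5, 6, 8}  B2 = {3, 5, 6}  B3 = {1, 3, 5}  B4 = {1, 2, 5}  B5 = {0, 2, 5}  B6 = {0, 5, 7}  B7 = {4, 5, 7}
Tree: B1–B2, B2–B3, B3–B4, B4–B5, B5–B6, B6–B7

Each bag holds 3 vertices, so the decomposition has width 2, which upper-bounds the treewidth. For the lower bound, G contains the cycle 5–8–6–3–1–2–0–7–4–5, so G is not a forest; only forests have treewidth ≤ 1, hence tw(G) ≥ 2. The upper and lower bounds meet at 2, so that is the treewidth.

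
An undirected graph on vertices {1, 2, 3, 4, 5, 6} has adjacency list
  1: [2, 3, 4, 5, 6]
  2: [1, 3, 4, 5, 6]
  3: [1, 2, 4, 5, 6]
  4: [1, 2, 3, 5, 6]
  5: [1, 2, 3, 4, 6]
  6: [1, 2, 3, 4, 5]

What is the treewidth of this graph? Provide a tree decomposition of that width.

Treewidth 5.
One such decomposition:
Bags: B1 = {1, 2, 3, 4, 5, 6}
Tree: (single bag)

A single bag containing all 6 vertices is trivially a valid decomposition of width 5. For the lower bound, the 6 vertices {1, 2, 3, 4, 5, 6} are pairwise adjacent, and any tree decomposition puts a clique entirely inside one bag — forcing width ≥ 5. Combining the bounds, tw(G) = 5.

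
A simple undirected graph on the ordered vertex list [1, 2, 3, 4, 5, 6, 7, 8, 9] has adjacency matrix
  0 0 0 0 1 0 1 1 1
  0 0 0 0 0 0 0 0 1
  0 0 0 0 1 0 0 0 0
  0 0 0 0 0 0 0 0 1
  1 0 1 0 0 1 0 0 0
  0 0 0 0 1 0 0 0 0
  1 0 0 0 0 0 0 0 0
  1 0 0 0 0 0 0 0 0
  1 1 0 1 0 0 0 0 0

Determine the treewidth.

1

A width-1 tree decomposition is:
Bags: B1 = {1, 9}  B2 = {4, 9}  B3 = {1, 8}  B4 = {1, 7}  B5 = {1, 5}  B6 = {2, 9}  B7 = {3, 5}  B8 = {5, 6}
Tree: B1–B2, B1–B3, B3–B4, B4–B5, B1–B6, B5–B7, B5–B8
Each bag holds 2 vertices, so the decomposition has width 1, which upper-bounds the treewidth. Since G has at least one edge (e.g. 9–1), it is not an edgeless graph, so tw(G) ≥ 1. Hence tw(G) = 1 exactly.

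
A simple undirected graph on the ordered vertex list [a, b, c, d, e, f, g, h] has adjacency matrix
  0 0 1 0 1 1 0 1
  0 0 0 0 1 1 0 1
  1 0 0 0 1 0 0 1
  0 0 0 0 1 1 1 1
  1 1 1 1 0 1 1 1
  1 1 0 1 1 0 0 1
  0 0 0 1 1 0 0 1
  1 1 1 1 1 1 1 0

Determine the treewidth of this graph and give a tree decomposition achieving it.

Treewidth 3.
One such decomposition:
Bags: B1 = {b, e, f, h}  B2 = {d, e, f, h}  B3 = {d, e, g, h}  B4 = {a, e, f, h}  B5 = {a, c, e, h}
Tree: B1–B2, B2–B3, B2–B4, B4–B5

Each bag holds 4 vertices, so the decomposition has width 3, which upper-bounds the treewidth. On the other hand G contains the 4-clique {d, e, g, h}. A clique must lie in a single bag of any decomposition, so no decomposition can have width below 3. Therefore the treewidth is 3.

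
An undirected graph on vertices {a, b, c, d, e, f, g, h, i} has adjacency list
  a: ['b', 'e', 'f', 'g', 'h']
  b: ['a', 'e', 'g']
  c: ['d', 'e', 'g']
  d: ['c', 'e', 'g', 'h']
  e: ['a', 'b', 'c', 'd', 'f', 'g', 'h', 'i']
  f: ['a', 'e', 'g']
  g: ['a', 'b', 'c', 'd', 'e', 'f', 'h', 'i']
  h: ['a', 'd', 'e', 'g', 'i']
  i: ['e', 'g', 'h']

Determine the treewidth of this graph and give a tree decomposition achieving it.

Each bag holds 4 vertices, so the decomposition has width 3, which upper-bounds the treewidth. Conversely, {d, e, g, h} is a clique of size 4, and the vertices of any clique must share a bag in every tree decomposition; so some bag has ≥ 4 vertices and tw(G) ≥ 3. Hence tw(G) = 3 exactly.

Treewidth 3.
One such decomposition:
Bags: B1 = {a, e, g, h}  B2 = {d, e, g, h}  B3 = {a, e, f, g}  B4 = {c, d, e, g}  B5 = {a, b, e, g}  B6 = {e, g, h, i}
Tree: B1–B2, B1–B3, B2–B4, B1–B5, B2–B6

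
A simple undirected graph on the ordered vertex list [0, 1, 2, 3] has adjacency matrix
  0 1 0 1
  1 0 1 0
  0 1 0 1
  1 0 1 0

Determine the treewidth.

2

A width-2 tree decomposition is:
Bags: B1 = {0, 1, 2}  B2 = {0, 2, 3}
Tree: B1–B2
The largest bag has 3 vertices, giving width 2; this decomposition certifies tw(G) ≤ 2. The edges 0–1–2–3–0 form a cycle, so G is not a tree and its treewidth is at least 2. Hence tw(G) = 2 exactly.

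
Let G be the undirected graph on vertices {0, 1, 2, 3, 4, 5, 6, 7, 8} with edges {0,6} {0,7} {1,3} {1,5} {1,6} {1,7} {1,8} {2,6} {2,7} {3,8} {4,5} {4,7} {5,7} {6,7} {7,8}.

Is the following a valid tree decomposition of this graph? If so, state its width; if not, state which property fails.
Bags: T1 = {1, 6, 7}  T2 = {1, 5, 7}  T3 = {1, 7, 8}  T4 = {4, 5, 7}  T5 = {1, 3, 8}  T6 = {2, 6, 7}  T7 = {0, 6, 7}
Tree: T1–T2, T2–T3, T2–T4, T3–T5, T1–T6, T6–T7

Vertex coverage: the bags together contain {0, 1, 2, 3, 4, 5, 6, 7, 8}, the full vertex set. Edge coverage: each edge of G has both endpoints in at least one bag. Running intersection: for every vertex, the bags containing it form a connected subtree. All three properties hold, so this is a valid tree decomposition of width max|bag| − 1 = 2, and hence tw(G) ≤ 2.

Yes; width 2.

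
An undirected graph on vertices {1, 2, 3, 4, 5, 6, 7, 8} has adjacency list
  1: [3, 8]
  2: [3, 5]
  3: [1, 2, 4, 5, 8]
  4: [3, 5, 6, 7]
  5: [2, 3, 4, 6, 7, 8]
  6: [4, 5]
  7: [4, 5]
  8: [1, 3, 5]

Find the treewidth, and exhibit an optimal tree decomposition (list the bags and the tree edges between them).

Treewidth 2.
Bags: B1 = {4, 5, 6}  B2 = {4, 5, 7}  B3 = {3, 4, 5}  B4 = {3, 5, 8}  B5 = {2, 3, 5}  B6 = {1, 3, 8}
Tree: B1–B2, B1–B3, B3–B4, B3–B5, B4–B6

Each bag holds 3 vertices, so the decomposition has width 2, which upper-bounds the treewidth. For the lower bound, the 3 vertices {1, 3, 8} are pairwise adjacent, and any tree decomposition puts a clique entirely inside one bag — forcing width ≥ 2. Combining the bounds, tw(G) = 2.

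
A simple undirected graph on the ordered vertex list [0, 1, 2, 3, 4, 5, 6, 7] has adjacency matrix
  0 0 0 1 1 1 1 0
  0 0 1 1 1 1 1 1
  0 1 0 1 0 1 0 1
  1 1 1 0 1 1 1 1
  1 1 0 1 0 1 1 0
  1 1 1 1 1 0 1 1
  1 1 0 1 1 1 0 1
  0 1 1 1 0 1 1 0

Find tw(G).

4

A width-4 tree decomposition is:
Bags: B1 = {1, 3, 4, 5, 6}  B2 = {0, 3, 4, 5, 6}  B3 = {1, 3, 5, 6, 7}  B4 = {1, 2, 3, 5, 7}
Tree: B1–B2, B1–B3, B3–B4
The largest bag has 5 vertices, giving width 4; this decomposition certifies tw(G) ≤ 4. Conversely, {0, 3, 4, 5, 6} is a clique of size 5, and the vertices of any clique must share a bag in every tree decomposition; so some bag has ≥ 5 vertices and tw(G) ≥ 4. Combining the bounds, tw(G) = 4.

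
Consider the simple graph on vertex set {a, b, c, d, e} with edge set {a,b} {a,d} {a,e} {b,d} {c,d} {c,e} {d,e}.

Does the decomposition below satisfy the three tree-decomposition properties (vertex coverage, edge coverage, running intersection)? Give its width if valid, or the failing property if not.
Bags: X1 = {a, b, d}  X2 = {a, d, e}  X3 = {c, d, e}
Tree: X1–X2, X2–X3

Vertex coverage: the bags together contain {a, b, c, d, e}, the full vertex set. Edge coverage: each edge of G has both endpoints in at least one bag. Running intersection: for every vertex, the bags containing it form a connected subtree. All three properties hold, so this is a valid tree decomposition of width max|bag| − 1 = 2, and hence tw(G) ≤ 2.

Yes; width 2.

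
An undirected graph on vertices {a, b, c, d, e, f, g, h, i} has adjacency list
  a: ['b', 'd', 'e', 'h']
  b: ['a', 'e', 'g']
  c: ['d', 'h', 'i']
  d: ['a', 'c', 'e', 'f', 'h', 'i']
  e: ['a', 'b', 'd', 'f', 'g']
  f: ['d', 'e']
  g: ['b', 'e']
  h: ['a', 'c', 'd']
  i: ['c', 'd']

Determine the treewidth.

2

A width-2 tree decomposition is:
Bags: B1 = {a, d, e}  B2 = {a, d, h}  B3 = {a, b, e}  B4 = {b, e, g}  B5 = {c, d, h}  B6 = {c, d, i}  B7 = {d, e, f}
Tree: B1–B2, B1–B3, B3–B4, B2–B5, B5–B6, B1–B7
Every bag has size at most 3, so the width is 3 − 1 = 2 and tw(G) ≤ 2. Conversely, {d, e, f} is a clique of size 3, and the vertices of any clique must share a bag in every tree decomposition; so some bag has ≥ 3 vertices and tw(G) ≥ 2. Therefore the treewidth is 2.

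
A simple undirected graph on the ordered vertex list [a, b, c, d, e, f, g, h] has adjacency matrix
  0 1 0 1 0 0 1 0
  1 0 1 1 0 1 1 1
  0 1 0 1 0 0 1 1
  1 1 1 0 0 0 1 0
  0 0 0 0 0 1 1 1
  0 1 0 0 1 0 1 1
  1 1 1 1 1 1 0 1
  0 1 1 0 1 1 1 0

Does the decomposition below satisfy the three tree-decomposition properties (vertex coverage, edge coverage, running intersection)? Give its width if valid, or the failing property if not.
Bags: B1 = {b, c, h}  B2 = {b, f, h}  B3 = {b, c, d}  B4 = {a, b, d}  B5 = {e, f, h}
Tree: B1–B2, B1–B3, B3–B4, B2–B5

A tree decomposition must satisfy three properties: every vertex lies in some bag; for every edge, both endpoints lie together in some bag; and for every vertex, the bags containing it form a connected subtree. Here vertex g appears in no bag, so the decomposition is invalid.

No — vertex g appears in no bag.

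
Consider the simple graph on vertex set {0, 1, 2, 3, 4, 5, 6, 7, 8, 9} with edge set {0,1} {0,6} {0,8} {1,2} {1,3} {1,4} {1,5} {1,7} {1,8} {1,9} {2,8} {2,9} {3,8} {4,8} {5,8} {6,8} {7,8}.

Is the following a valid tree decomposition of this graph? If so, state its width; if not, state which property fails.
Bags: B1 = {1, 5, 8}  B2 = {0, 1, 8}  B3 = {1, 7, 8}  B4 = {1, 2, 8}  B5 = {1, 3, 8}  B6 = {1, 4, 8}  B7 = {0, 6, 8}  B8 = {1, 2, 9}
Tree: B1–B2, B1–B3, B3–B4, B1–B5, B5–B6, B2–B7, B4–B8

Every vertex of G appears in some bag (union = {0, 1, 2, 3, 4, 5, 6, 7, 8, 9}); every edge is covered by a bag; and for each vertex v the set of bags containing v is connected in the bag tree. The decomposition is therefore valid. The largest bag has 3 vertices, so the width is 2.

Yes; width 2.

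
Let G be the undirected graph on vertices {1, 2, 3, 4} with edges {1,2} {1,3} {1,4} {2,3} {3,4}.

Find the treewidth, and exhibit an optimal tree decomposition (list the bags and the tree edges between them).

Each bag holds 3 vertices, so the decomposition has width 2, which upper-bounds the treewidth. Conversely, {1, 2, 3} is a clique of size 3, and the vertices of any clique must share a bag in every tree decomposition; so some bag has ≥ 3 vertices and tw(G) ≥ 2. Therefore the treewidth is 2.

Treewidth 2.
One optimal decomposition is:
Bags: B1 = {1, 2, 3}  B2 = {1, 3, 4}
Tree: B1–B2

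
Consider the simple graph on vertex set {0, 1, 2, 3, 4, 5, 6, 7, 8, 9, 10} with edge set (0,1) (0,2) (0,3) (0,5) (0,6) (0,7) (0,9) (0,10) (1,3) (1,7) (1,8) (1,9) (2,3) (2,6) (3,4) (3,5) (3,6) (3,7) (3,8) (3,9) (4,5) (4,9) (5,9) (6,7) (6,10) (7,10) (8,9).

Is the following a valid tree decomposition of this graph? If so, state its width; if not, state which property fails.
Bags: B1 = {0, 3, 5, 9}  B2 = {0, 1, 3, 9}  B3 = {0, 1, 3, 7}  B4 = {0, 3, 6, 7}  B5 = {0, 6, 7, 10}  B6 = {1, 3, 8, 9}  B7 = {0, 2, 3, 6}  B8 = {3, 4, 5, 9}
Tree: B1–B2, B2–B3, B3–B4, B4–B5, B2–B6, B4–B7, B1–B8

Checking the three conditions: (i) the bags cover all of {0, 1, 2, 3, 4, 5, 6, 7, 8, 9, 10}; (ii) for each edge, some bag contains both endpoints; (iii) the bags containing any fixed vertex form a subtree. All hold, so the decomposition is valid with width 4 − 1 = 3.

Yes; width 3.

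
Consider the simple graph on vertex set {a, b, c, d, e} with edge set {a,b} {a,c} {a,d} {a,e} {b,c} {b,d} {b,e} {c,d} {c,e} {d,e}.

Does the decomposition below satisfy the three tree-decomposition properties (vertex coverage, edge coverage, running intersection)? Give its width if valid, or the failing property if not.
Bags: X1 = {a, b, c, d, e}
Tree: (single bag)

Yes; width 4.

Every vertex of G appears in some bag (union = {a, b, c, d, e}); every edge is covered by a bag; and for each vertex v the set of bags containing v is connected in the bag tree. The decomposition is therefore valid. The largest bag has 5 vertices, so the width is 4.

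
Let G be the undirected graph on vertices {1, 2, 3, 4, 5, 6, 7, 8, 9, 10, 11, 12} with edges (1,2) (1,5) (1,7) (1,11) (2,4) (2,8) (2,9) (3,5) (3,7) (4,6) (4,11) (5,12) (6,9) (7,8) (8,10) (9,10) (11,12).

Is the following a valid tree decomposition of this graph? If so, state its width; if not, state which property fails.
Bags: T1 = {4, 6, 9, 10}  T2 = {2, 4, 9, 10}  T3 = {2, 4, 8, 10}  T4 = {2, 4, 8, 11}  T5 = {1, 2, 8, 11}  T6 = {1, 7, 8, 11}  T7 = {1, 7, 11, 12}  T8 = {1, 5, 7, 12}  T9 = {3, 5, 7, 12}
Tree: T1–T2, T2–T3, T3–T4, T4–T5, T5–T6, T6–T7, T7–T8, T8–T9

Yes; width 3.

Vertex coverage: the bags together contain {1, 2, 3, 4, 5, 6, 7, 8, 9, 10, 11, 12}, the full vertex set. Edge coverage: each edge of G has both endpoints in at least one bag. Running intersection: for every vertex, the bags containing it form a connected subtree. All three properties hold, so this is a valid tree decomposition of width max|bag| − 1 = 3, and hence tw(G) ≤ 3.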